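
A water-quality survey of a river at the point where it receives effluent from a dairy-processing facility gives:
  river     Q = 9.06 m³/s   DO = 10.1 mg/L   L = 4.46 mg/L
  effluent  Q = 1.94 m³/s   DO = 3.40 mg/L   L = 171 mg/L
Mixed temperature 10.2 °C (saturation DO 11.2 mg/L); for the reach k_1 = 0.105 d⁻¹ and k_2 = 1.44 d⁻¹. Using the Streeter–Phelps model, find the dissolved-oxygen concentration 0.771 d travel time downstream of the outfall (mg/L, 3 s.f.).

Mixed DO = (9.06×10.1 + 1.94×3.40)/(9.06+1.94) = 98.10/11.00 = 8.918 mg/L.
Mixed L₀ = (9.06×4.46 + 1.94×171)/(11.00) = 372.1/11.00 = 33.83 mg/L.
Initial deficit D₀ = C_s − DO₀ = 11.2 − 8.918 = 2.282 mg/L.
D(0.771) = [0.105×33.83/(1.44−0.105)](e^(−0.105×0.771) − e^(−1.44×0.771)) + 2.282 e^(−1.44×0.771)
= 2.661 × (0.9222 − 0.3295) + 2.282 × 0.3295 = 2.329 mg/L.
DO = 11.2 − 2.329 = 8.871 mg/L.

DO ≈ 8.87 mg/L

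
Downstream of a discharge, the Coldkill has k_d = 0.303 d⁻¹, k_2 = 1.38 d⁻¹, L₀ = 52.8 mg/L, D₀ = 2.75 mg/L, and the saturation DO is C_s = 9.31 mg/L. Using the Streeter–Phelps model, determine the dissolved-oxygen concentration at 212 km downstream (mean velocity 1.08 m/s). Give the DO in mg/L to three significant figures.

DO ≈ 2.37 mg/L

Travel time t = x/v = 212 km / (1.08 m/s) = 212000 m / 1.08 m/s = 196300 s = 2.272 d.
k_d L₀/(k_2−k_d) = 0.303×52.8/(1.38−0.303) = 16.00/1.077 = 14.85 mg/L.
e^(−k_d t) = e^(−0.303×2.272) = 0.5024; e^(−k_2 t) = e^(−1.38×2.272) = 0.04349.
D = 14.85 × (0.5024 − 0.04349) + 2.75 × 0.04349 = 6.817 + 0.1196 = 6.936 mg/L.
DO = C_s − D = 9.31 − 6.936 = 2.374 mg/L.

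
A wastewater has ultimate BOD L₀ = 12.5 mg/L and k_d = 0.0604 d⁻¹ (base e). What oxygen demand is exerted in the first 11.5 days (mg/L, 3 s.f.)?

y ≈ 6.26 mg/L

y_t = L₀(1 − e^(−k_d t)) = 12.5 × (1 − e^(−0.0604×11.5))
= 12.5 × (1 − 0.4993) = 12.5 × 0.5007 = 6.259 mg/L.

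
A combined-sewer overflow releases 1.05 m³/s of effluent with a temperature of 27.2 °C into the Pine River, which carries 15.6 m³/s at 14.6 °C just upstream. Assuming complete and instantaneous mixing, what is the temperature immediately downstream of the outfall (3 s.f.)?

15.4 °C

Flow-weighted mixing: C = (Q_r C_r + Q_w C_w)/(Q_r + Q_w)
= (15.6×14.6 + 1.05×27.2)/(15.6 + 1.05) = 256.3/16.65 = 15.39 °C.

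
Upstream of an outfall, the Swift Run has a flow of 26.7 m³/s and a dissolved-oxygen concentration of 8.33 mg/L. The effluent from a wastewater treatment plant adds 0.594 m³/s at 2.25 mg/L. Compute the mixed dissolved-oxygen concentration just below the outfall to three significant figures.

Flow-weighted mixing: C = (Q_r C_r + Q_w C_w)/(Q_r + Q_w)
= (26.7×8.33 + 0.594×2.25)/(26.7 + 0.594) = 223.7/27.29 = 8.198 mg/L.

8.20 mg/L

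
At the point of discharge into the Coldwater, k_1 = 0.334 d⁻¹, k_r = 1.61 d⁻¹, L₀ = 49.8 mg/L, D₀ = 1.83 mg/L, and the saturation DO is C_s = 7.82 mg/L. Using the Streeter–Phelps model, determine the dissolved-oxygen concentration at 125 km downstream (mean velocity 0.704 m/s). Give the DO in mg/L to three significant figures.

Travel time t = x/v = 125 km / (0.704 m/s) = 125000 m / 0.704 m/s = 177600 s = 2.055 d.
k_1 L₀/(k_r−k_1) = 0.334×49.8/(1.61−0.334) = 16.63/1.276 = 13.04 mg/L.
e^(−k_1 t) = e^(−0.334×2.055) = 0.5034; e^(−k_r t) = e^(−1.61×2.055) = 0.03657.
D = 13.04 × (0.5034 − 0.03657) + 1.83 × 0.03657 = 6.085 + 0.06692 = 6.152 mg/L.
DO = C_s − D = 7.82 − 6.152 = 1.668 mg/L.

DO ≈ 1.67 mg/L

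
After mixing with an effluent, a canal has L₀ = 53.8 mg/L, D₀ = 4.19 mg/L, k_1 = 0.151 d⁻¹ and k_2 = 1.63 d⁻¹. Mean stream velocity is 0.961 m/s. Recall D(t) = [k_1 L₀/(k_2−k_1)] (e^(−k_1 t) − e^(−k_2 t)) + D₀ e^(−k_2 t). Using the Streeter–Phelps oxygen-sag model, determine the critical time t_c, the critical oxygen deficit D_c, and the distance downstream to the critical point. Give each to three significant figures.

At the critical point dD/dt = 0, so k_1 L₀ e^(−k_1 t) = k_2 D. Substituting D(t) from the Streeter–Phelps equation and solving for t gives
t_c = ln[(k_2/k_1)(1 − D₀(k_2−k_1)/(k_1 L₀))] / (k_2−k_1).
Here k_2−k_1 = 1.479 d⁻¹ and 1 − D₀(k_2−k_1)/(k_1 L₀) = 1 − 4.19×1.479/(0.151×53.8) = 0.2372, so
t_c = ln(10.79 × 0.2372) / 1.479 = 0.9401 / 1.479 = 0.6356 d.
D_c = (k_1/k_2) L₀ e^(−k_1 t_c) = (0.151/1.63) × 53.8 × e^(−0.151×0.6356) = 0.09264 × 53.8 × 0.9085 = 4.528 mg/L.
x_c = v t_c = 0.961 m/s × 0.6356 d × 86400 s/d = 52780 m ≈ 52.8 km.

t_c ≈ 0.636 d; D_c ≈ 4.53 mg/L; x_c ≈ 52.8 km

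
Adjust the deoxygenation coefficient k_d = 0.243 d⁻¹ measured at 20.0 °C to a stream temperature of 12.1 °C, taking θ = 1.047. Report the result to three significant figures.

k_d(T₂) = k_d(T₁) · θ^(T₂−T₁) = 0.243 × 1.047^(12.1−20.0)
= 0.243 × 1.047^-7.90 = 0.243 × 0.6957 = 0.1691 d⁻¹.

k_d ≈ 0.169 d⁻¹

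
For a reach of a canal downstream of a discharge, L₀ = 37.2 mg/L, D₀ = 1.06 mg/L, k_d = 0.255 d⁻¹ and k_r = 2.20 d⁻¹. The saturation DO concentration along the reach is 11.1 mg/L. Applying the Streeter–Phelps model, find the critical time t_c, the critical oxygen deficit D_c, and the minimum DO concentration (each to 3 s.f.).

t_c ≈ 0.982 d; D_c ≈ 3.36 mg/L; min DO ≈ 7.74 mg/L

With k_r/k_d = 8.627 and 1 − D₀(k_r−k_d)/(k_d L₀) = 0.7827,
t_c = ln(8.627 × 0.7827) / (2.20 − 0.255) = ln(6.752) / 1.945 = 1.910/1.945 = 0.9819 d.
D_c = (k_d/k_r) L₀ e^(−k_d t_c) = (0.255/2.20) × 37.2 × e^(−0.255×0.9819) = 0.1159 × 37.2 × 0.7785 = 3.357 mg/L.
Minimum DO = C_s − D_c = 11.1 − 3.357 = 7.743 mg/L.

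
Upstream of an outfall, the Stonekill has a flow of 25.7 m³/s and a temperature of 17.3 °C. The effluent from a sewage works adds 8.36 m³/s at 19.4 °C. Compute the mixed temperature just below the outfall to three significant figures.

17.8 °C

Flow-weighted mixing: C = (Q_r C_r + Q_w C_w)/(Q_r + Q_w)
= (25.7×17.3 + 8.36×19.4)/(25.7 + 8.36) = 606.8/34.06 = 17.82 °C.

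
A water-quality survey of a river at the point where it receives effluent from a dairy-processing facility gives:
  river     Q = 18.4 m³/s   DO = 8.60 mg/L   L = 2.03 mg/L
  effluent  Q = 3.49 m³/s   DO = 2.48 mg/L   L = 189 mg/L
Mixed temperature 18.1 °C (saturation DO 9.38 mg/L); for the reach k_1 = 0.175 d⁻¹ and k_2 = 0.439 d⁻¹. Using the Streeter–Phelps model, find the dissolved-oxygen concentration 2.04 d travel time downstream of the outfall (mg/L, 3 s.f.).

DO ≈ 2.51 mg/L

Mixed DO = (18.4×8.60 + 3.49×2.48)/(18.4+3.49) = 166.9/21.89 = 7.624 mg/L.
Mixed L₀ = (18.4×2.03 + 3.49×189)/(21.89) = 697.0/21.89 = 31.84 mg/L.
Initial deficit D₀ = C_s − DO₀ = 9.38 − 7.624 = 1.756 mg/L.
D(2.04) = [0.175×31.84/(0.439−0.175)](e^(−0.175×2.04) − e^(−0.439×2.04)) + 1.756 e^(−0.439×2.04)
= 21.11 × (0.6998 − 0.4084) + 1.756 × 0.4084 = 6.867 mg/L.
DO = 9.38 − 6.867 = 2.513 mg/L.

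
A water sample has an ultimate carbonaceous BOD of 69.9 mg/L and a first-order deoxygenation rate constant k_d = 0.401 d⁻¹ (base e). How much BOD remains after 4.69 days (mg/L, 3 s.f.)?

L ≈ 10.7 mg/L

L_t = L₀ e^(−k_d t) = 69.9 × e^(−0.401×4.69) = 69.9 × 0.1525 = 10.66 mg/L.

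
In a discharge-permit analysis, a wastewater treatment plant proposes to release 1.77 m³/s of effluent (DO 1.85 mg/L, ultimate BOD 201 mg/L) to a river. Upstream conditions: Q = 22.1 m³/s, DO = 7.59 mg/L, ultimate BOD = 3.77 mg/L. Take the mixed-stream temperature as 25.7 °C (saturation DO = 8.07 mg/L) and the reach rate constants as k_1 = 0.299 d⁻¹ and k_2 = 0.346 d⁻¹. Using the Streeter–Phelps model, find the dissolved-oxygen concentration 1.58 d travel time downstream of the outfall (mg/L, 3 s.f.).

Mixed DO = (22.1×7.59 + 1.77×1.85)/(22.1+1.77) = 171.0/23.87 = 7.164 mg/L.
Mixed L₀ = (22.1×3.77 + 1.77×201)/(23.87) = 439.1/23.87 = 18.39 mg/L.
Initial deficit D₀ = C_s − DO₀ = 8.07 − 7.164 = 0.9056 mg/L.
D(1.58) = [0.299×18.39/(0.346−0.299)](e^(−0.299×1.58) − e^(−0.346×1.58)) + 0.9056 e^(−0.346×1.58)
= 117.0 × (0.6235 − 0.5789) + 0.9056 × 0.5789 = 5.746 mg/L.
DO = 8.07 − 5.746 = 2.324 mg/L.

DO ≈ 2.32 mg/L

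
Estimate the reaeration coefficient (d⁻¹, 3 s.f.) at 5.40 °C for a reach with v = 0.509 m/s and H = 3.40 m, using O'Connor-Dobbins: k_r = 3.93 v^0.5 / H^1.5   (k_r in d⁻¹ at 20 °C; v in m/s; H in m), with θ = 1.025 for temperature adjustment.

k_r ≈ 0.312 d⁻¹

k_r(20) = 3.93 × 0.509^0.5 / 3.40^1.5 = 3.93 × 0.7134 / 6.269 = 0.4472 d⁻¹.
k_r(5.40) = 0.4472 × 1.025^(5.40−20) = 0.4472 × 0.6973 = 0.3119 d⁻¹.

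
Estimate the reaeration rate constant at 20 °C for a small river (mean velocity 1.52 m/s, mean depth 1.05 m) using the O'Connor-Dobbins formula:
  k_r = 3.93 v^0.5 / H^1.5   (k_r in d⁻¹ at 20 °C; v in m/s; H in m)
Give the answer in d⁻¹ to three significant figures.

k_r ≈ 4.50 d⁻¹

k_r = 3.93 × 1.52^0.5 / 1.05^1.5 = 3.93 × 1.233 / 1.076 = 4.503 d⁻¹.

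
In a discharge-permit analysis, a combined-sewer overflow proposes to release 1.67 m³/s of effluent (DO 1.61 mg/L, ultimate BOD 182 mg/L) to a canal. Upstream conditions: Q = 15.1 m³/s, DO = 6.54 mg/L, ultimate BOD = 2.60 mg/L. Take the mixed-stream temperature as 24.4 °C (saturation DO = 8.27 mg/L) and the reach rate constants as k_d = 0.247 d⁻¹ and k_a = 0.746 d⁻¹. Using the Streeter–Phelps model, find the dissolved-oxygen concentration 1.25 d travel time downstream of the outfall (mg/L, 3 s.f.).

DO ≈ 3.94 mg/L

Mixed DO = (15.1×6.54 + 1.67×1.61)/(15.1+1.67) = 101.4/16.77 = 6.049 mg/L.
Mixed L₀ = (15.1×2.60 + 1.67×182)/(16.77) = 343.2/16.77 = 20.47 mg/L.
Initial deficit D₀ = C_s − DO₀ = 8.27 − 6.049 = 2.221 mg/L.
D(1.25) = [0.247×20.47/(0.746−0.247)](e^(−0.247×1.25) − e^(−0.746×1.25)) + 2.221 e^(−0.746×1.25)
= 10.13 × (0.7344 − 0.3936) + 2.221 × 0.3936 = 4.326 mg/L.
DO = 8.27 − 4.326 = 3.944 mg/L.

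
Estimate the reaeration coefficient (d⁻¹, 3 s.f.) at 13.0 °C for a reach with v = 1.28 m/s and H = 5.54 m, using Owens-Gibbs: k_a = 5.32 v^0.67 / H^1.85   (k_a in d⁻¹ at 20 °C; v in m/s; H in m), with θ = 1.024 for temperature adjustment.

k_a ≈ 0.224 d⁻¹

k_a(20) = 5.32 × 1.28^0.67 / 5.54^1.85 = 5.32 × 1.180 / 23.74 = 0.2644 d⁻¹.
k_a(13.0) = 0.2644 × 1.024^(13.0−20) = 0.2644 × 0.8470 = 0.2239 d⁻¹.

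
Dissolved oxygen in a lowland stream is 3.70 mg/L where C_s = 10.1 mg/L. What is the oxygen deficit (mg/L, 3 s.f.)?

D ≈ 6.40 mg/L

D = C_s − C = 10.1 − 3.70 = 6.40 mg/L.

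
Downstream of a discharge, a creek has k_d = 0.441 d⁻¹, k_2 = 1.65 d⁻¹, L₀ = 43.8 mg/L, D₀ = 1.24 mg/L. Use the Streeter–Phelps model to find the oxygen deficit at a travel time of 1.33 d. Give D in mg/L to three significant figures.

D ≈ 7.25 mg/L

k_d L₀/(k_2−k_d) = 0.441×43.8/(1.65−0.441) = 19.32/1.209 = 15.98 mg/L.
e^(−k_d t) = e^(−0.441×1.330) = 0.5563; e^(−k_2 t) = e^(−1.65×1.330) = 0.1114.
D = 15.98 × (0.5563 − 0.1114) + 1.24 × 0.1114 = 7.107 + 0.1382 = 7.245 mg/L.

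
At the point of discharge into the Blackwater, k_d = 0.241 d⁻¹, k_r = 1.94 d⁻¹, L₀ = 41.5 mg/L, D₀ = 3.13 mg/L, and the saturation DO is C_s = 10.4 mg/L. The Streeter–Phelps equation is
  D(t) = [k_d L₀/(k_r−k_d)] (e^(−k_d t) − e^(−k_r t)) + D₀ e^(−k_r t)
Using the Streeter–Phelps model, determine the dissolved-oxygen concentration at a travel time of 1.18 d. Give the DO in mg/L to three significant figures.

DO ≈ 6.25 mg/L

k_d L₀/(k_r−k_d) = 0.241×41.5/(1.94−0.241) = 10.00/1.699 = 5.887 mg/L.
e^(−k_d t) = e^(−0.241×1.180) = 0.7525; e^(−k_r t) = e^(−1.94×1.180) = 0.1013.
D = 5.887 × (0.7525 − 0.1013) + 3.13 × 0.1013 = 3.833 + 0.3172 = 4.150 mg/L.
DO = C_s − D = 10.4 − 4.150 = 6.250 mg/L.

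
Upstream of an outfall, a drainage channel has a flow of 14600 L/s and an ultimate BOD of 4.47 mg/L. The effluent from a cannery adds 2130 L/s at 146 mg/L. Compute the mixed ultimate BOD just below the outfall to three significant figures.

Flow-weighted mixing: C = (Q_r C_r + Q_w C_w)/(Q_r + Q_w)
= (14600×4.47 + 2130×146)/(14600 + 2130) = 376200/16730 = 22.49 mg/L.

22.5 mg/L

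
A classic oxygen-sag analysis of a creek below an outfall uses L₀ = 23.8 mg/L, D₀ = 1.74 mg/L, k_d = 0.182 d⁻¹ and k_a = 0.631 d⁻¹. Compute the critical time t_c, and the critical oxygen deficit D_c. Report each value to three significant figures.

t_c ≈ 2.33 d; D_c ≈ 4.50 mg/L

t_c = [1/(k_a−k_d)] ln[(k_a/k_d)(1 − D₀(k_a−k_d)/(k_d L₀))]
= [1/(0.631−0.182)] ln[(0.631/0.182)(1 − 1.74×0.4490/(0.182×23.8))]
= (1/0.4490) ln[3.467 × 0.8196] = 2.227 × ln(2.842) = 2.227 × 1.044 = 2.326 d.
L(t_c) = L₀ e^(−k_d t_c) = 23.8 × 0.6549 = 15.59 mg/L, and at the critical point k_a D_c = k_d L, so D_c = (0.182/0.631) × 15.59 = 4.495 mg/L.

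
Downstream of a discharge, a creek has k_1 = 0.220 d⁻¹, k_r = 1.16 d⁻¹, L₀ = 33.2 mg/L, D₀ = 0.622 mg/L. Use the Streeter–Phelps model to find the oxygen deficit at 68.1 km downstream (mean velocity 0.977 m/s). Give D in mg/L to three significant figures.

Travel time t = x/v = 68.1 km / (0.977 m/s) = 68100 m / 0.977 m/s = 69700 s = 0.8067 d.
k_1 L₀/(k_r−k_1) = 0.220×33.2/(1.16−0.220) = 7.304/0.9400 = 7.770 mg/L.
e^(−k_1 t) = e^(−0.220×0.8067) = 0.8374; e^(−k_r t) = e^(−1.16×0.8067) = 0.3923.
D = 7.770 × (0.8374 − 0.3923) + 0.622 × 0.3923 = 3.459 + 0.2440 = 3.703 mg/L.

D ≈ 3.70 mg/L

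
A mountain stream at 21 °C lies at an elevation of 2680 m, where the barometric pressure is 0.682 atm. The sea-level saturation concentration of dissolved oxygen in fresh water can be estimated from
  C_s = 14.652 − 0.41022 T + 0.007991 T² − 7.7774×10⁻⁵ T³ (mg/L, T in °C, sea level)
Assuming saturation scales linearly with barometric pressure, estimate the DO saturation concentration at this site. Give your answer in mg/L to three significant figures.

At sea level: C_s = 14.652 − 0.41022×21 + 0.007991×21² − 7.7774×10⁻⁵×21³ = 8.841 mg/L.
Pressure correction: C_s' = 8.841 × 0.682 = 6.030 mg/L.

C_s ≈ 6.03 mg/L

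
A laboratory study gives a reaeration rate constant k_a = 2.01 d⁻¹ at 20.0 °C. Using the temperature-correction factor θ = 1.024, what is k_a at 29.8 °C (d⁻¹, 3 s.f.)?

k_a ≈ 2.54 d⁻¹

k_a(T₂) = k_a(T₁) · θ^(T₂−T₁) = 2.01 × 1.024^(29.8−20.0)
= 2.01 × 1.024^9.80 = 2.01 × 1.262 = 2.536 d⁻¹.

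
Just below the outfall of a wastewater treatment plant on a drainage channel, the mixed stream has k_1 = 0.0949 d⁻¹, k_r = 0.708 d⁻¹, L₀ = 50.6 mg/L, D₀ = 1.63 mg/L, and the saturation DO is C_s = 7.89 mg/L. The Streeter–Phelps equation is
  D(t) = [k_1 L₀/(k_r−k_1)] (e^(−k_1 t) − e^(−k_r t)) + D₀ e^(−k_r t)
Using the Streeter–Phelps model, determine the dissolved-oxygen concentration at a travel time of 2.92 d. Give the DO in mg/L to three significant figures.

k_1 L₀/(k_r−k_1) = 0.0949×50.6/(0.708−0.0949) = 4.802/0.6131 = 7.832 mg/L.
e^(−k_1 t) = e^(−0.0949×2.920) = 0.7580; e^(−k_r t) = e^(−0.708×2.920) = 0.1265.
D = 7.832 × (0.7580 − 0.1265) + 1.63 × 0.1265 = 4.946 + 0.2062 = 5.152 mg/L.
DO = C_s − D = 7.89 − 5.152 = 2.738 mg/L.

DO ≈ 2.74 mg/L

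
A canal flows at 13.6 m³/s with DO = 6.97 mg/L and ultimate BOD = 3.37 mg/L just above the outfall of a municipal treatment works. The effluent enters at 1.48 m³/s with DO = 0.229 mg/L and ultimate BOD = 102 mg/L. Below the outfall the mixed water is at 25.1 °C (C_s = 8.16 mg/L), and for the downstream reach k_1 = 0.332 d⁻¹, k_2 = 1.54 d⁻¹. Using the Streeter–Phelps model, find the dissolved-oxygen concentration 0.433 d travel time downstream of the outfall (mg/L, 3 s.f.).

DO ≈ 5.94 mg/L

Mixed DO = (13.6×6.97 + 1.48×0.229)/(13.6+1.48) = 95.13/15.08 = 6.308 mg/L.
Mixed L₀ = (13.6×3.37 + 1.48×102)/(15.08) = 196.8/15.08 = 13.05 mg/L.
Initial deficit D₀ = C_s − DO₀ = 8.16 − 6.308 = 1.852 mg/L.
D(0.433) = [0.332×13.05/(1.54−0.332)](e^(−0.332×0.433) − e^(−1.54×0.433)) + 1.852 e^(−1.54×0.433)
= 3.587 × (0.8661 − 0.5133) + 1.852 × 0.5133 = 2.216 mg/L.
DO = 8.16 − 2.216 = 5.944 mg/L.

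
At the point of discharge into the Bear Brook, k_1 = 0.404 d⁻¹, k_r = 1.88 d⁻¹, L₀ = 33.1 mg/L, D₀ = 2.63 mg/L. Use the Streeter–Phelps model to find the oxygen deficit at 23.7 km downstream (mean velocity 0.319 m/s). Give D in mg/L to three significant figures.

D ≈ 5.12 mg/L

Travel time t = x/v = 23.7 km / (0.319 m/s) = 23700 m / 0.319 m/s = 74290 s = 0.8599 d.
k_1 L₀/(k_r−k_1) = 0.404×33.1/(1.88−0.404) = 13.37/1.476 = 9.060 mg/L.
e^(−k_1 t) = e^(−0.404×0.8599) = 0.7065; e^(−k_r t) = e^(−1.88×0.8599) = 0.1986.
D = 9.060 × (0.7065 − 0.1986) + 2.63 × 0.1986 = 4.602 + 0.5222 = 5.124 mg/L.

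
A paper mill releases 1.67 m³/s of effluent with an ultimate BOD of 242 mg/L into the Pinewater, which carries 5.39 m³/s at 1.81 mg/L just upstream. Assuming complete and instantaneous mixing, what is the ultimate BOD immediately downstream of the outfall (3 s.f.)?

Flow-weighted mixing: C = (Q_r C_r + Q_w C_w)/(Q_r + Q_w)
= (5.39×1.81 + 1.67×242)/(5.39 + 1.67) = 413.9/7.060 = 58.63 mg/L.

58.6 mg/L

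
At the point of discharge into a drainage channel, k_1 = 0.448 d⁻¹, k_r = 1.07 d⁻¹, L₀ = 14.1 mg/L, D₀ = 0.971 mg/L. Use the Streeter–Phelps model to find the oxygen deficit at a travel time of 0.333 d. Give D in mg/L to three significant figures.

D ≈ 2.32 mg/L

k_1 L₀/(k_r−k_1) = 0.448×14.1/(1.07−0.448) = 6.317/0.6220 = 10.16 mg/L.
e^(−k_1 t) = e^(−0.448×0.3330) = 0.8614; e^(−k_r t) = e^(−1.07×0.3330) = 0.7003.
D = 10.16 × (0.8614 − 0.7003) + 0.971 × 0.7003 = 1.637 + 0.6799 = 2.317 mg/L.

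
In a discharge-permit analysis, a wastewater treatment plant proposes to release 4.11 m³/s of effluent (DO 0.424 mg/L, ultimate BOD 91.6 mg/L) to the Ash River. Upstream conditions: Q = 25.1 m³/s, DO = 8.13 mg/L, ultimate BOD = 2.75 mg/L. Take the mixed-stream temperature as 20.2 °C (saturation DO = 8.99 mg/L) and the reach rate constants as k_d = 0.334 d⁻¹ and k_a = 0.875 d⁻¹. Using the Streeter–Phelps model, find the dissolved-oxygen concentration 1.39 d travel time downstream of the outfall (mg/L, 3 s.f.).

Mixed DO = (25.1×8.13 + 4.11×0.424)/(25.1+4.11) = 205.8/29.21 = 7.046 mg/L.
Mixed L₀ = (25.1×2.75 + 4.11×91.6)/(29.21) = 445.5/29.21 = 15.25 mg/L.
Initial deficit D₀ = C_s − DO₀ = 8.99 − 7.046 = 1.944 mg/L.
D(1.39) = [0.334×15.25/(0.875−0.334)](e^(−0.334×1.39) − e^(−0.875×1.39)) + 1.944 e^(−0.875×1.39)
= 9.416 × (0.6286 − 0.2963) + 1.944 × 0.2963 = 3.705 mg/L.
DO = 8.99 − 3.705 = 5.285 mg/L.

DO ≈ 5.29 mg/L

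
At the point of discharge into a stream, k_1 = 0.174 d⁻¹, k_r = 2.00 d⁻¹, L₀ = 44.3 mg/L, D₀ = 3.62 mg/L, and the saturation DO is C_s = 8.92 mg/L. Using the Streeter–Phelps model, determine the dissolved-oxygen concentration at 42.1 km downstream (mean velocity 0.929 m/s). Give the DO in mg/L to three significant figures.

Travel time t = x/v = 42.1 km / (0.929 m/s) = 42100 m / 0.929 m/s = 45320 s = 0.5245 d.
k_1 L₀/(k_r−k_1) = 0.174×44.3/(2.00−0.174) = 7.708/1.826 = 4.221 mg/L.
e^(−k_1 t) = e^(−0.174×0.5245) = 0.9128; e^(−k_r t) = e^(−2.00×0.5245) = 0.3503.
D = 4.221 × (0.9128 − 0.3503) + 3.62 × 0.3503 = 2.374 + 1.268 = 3.643 mg/L.
DO = C_s − D = 8.92 − 3.643 = 5.277 mg/L.

DO ≈ 5.28 mg/L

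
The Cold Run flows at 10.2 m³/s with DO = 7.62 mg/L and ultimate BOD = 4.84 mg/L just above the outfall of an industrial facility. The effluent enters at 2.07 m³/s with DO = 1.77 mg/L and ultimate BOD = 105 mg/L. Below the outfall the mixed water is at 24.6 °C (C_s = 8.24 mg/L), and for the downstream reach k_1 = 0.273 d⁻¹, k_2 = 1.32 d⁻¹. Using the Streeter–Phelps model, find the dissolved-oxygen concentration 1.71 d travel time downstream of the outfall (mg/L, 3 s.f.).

DO ≈ 5.11 mg/L

Mixed DO = (10.2×7.62 + 2.07×1.77)/(10.2+2.07) = 81.39/12.27 = 6.633 mg/L.
Mixed L₀ = (10.2×4.84 + 2.07×105)/(12.27) = 266.7/12.27 = 21.74 mg/L.
Initial deficit D₀ = C_s − DO₀ = 8.24 − 6.633 = 1.607 mg/L.
D(1.71) = [0.273×21.74/(1.32−0.273)](e^(−0.273×1.71) − e^(−1.32×1.71)) + 1.607 e^(−1.32×1.71)
= 5.668 × (0.6270 − 0.1046) + 1.607 × 0.1046 = 3.129 mg/L.
DO = 8.24 − 3.129 = 5.111 mg/L.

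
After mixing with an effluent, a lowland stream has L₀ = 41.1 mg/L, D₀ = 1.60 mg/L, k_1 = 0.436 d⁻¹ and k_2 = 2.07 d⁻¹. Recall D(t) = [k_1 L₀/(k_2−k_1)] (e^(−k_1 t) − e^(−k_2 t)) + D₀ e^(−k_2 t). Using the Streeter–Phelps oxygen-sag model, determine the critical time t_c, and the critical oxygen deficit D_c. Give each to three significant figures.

With k_2/k_1 = 4.748 and 1 − D₀(k_2−k_1)/(k_1 L₀) = 0.8541,
t_c = ln(4.748 × 0.8541) / (2.07 − 0.436) = ln(4.055) / 1.634 = 1.400/1.634 = 0.8568 d.
D_c = (k_1/k_2) L₀ e^(−k_1 t_c) = (0.436/2.07) × 41.1 × e^(−0.436×0.8568) = 0.2106 × 41.1 × 0.6883 = 5.958 mg/L.

t_c ≈ 0.857 d; D_c ≈ 5.96 mg/L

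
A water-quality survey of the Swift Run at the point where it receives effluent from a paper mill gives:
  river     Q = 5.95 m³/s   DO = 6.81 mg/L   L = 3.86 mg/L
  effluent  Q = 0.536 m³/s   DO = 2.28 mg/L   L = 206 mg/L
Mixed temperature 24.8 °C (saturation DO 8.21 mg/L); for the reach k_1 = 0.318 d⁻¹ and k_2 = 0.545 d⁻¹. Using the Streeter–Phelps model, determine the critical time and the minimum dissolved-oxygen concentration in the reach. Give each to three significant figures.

Mixed DO = (5.95×6.81 + 0.536×2.28)/(5.95+0.536) = 41.74/6.486 = 6.436 mg/L.
Mixed L₀ = (5.95×3.86 + 0.536×206)/(6.486) = 133.4/6.486 = 20.56 mg/L.
Initial deficit D₀ = C_s − DO₀ = 8.21 − 6.436 = 1.774 mg/L.
t_c = (1/0.2270) ln[(0.545/0.318)(1 − 1.774×0.2270/(0.318×20.56))] = 4.405 × ln(1.608) = 2.093 d.
D_c = (0.318/0.545) × 20.56 × e^(−0.318×2.093) = 0.5835 × 20.56 × 0.5139 = 6.167 mg/L.
Minimum DO = 8.21 − 6.167 = 2.043 mg/L.

t_c ≈ 2.09 d; minimum DO ≈ 2.04 mg/L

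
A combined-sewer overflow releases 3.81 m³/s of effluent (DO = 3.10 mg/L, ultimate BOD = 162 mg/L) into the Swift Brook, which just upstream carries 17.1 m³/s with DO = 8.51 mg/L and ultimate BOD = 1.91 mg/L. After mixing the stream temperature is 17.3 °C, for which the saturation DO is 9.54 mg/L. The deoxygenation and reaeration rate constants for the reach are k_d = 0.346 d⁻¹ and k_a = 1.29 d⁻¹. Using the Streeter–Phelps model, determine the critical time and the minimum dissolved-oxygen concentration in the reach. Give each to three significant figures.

t_c ≈ 1.19 d; minimum DO ≈ 4.01 mg/L

Mixed DO = (17.1×8.51 + 3.81×3.10)/(17.1+3.81) = 157.3/20.91 = 7.524 mg/L.
Mixed L₀ = (17.1×1.91 + 3.81×162)/(20.91) = 649.9/20.91 = 31.08 mg/L.
Initial deficit D₀ = C_s − DO₀ = 9.54 − 7.524 = 2.016 mg/L.
t_c = (1/0.9440) ln[(1.29/0.346)(1 − 2.016×0.9440/(0.346×31.08))] = 1.059 × ln(3.069) = 1.188 d.
D_c = (0.346/1.29) × 31.08 × e^(−0.346×1.188) = 0.2682 × 31.08 × 0.6630 = 5.527 mg/L.
Minimum DO = 9.54 − 5.527 = 4.013 mg/L.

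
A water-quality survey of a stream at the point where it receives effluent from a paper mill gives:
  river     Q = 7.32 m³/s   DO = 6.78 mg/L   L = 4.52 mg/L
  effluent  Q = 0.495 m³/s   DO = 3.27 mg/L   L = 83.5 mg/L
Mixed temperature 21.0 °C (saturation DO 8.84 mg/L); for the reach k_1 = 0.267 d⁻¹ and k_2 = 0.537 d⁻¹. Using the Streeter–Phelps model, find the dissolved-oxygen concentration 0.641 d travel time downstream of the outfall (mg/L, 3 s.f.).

DO ≈ 5.96 mg/L

Mixed DO = (7.32×6.78 + 0.495×3.27)/(7.32+0.495) = 51.25/7.815 = 6.558 mg/L.
Mixed L₀ = (7.32×4.52 + 0.495×83.5)/(7.815) = 74.42/7.815 = 9.523 mg/L.
Initial deficit D₀ = C_s − DO₀ = 8.84 − 6.558 = 2.282 mg/L.
D(0.641) = [0.267×9.523/(0.537−0.267)](e^(−0.267×0.641) − e^(−0.537×0.641)) + 2.282 e^(−0.537×0.641)
= 9.417 × (0.8427 − 0.7088) + 2.282 × 0.7088 = 2.879 mg/L.
DO = 8.84 − 2.879 = 5.961 mg/L.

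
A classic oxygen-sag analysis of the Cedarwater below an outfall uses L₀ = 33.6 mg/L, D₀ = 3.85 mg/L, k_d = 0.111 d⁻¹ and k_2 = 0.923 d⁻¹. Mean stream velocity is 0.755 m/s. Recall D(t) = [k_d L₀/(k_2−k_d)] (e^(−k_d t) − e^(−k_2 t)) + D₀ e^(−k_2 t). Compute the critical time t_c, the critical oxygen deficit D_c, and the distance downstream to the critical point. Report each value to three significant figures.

At the critical point dD/dt = 0, so k_d L₀ e^(−k_d t) = k_2 D. Substituting D(t) from the Streeter–Phelps equation and solving for t gives
t_c = ln[(k_2/k_d)(1 − D₀(k_2−k_d)/(k_d L₀))] / (k_2−k_d).
Here k_2−k_d = 0.8120 d⁻¹ and 1 − D₀(k_2−k_d)/(k_d L₀) = 1 − 3.85×0.8120/(0.111×33.6) = 0.1618, so
t_c = ln(8.315 × 0.1618) / 0.8120 = 0.2966 / 0.8120 = 0.3653 d.
L(t_c) = L₀ e^(−k_d t_c) = 33.6 × 0.9603 = 32.26 mg/L, and at the critical point k_2 D_c = k_d L, so D_c = (0.111/0.923) × 32.26 = 3.880 mg/L.
x_c = v t_c = 0.755 m/s × 0.3653 d × 86400 s/d = 23830 m ≈ 23.8 km.

t_c ≈ 0.365 d; D_c ≈ 3.88 mg/L; x_c ≈ 23.8 km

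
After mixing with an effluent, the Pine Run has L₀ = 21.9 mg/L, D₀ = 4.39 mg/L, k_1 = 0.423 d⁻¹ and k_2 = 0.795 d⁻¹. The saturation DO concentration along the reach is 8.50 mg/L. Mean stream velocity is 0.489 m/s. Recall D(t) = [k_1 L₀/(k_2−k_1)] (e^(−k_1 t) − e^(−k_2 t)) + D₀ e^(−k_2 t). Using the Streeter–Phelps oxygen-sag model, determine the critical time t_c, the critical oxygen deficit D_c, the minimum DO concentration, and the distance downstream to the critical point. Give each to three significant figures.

At the critical point dD/dt = 0, so k_1 L₀ e^(−k_1 t) = k_2 D. Substituting D(t) from the Streeter–Phelps equation and solving for t gives
t_c = ln[(k_2/k_1)(1 − D₀(k_2−k_1)/(k_1 L₀))] / (k_2−k_1).
Here k_2−k_1 = 0.3720 d⁻¹ and 1 − D₀(k_2−k_1)/(k_1 L₀) = 1 − 4.39×0.3720/(0.423×21.9) = 0.8237, so
t_c = ln(1.879 × 0.8237) / 0.3720 = 0.4370 / 0.3720 = 1.175 d.
L(t_c) = L₀ e^(−k_1 t_c) = 21.9 × 0.6084 = 13.32 mg/L, and at the critical point k_2 D_c = k_1 L, so D_c = (0.423/0.795) × 13.32 = 7.089 mg/L.
Minimum DO = C_s − D_c = 8.50 − 7.089 = 1.411 mg/L.
x_c = v t_c = 0.489 m/s × 1.175 d × 86400 s/d = 49640 m ≈ 49.6 km.

t_c ≈ 1.17 d; D_c ≈ 7.09 mg/L; min DO ≈ 1.41 mg/L; x_c ≈ 49.6 km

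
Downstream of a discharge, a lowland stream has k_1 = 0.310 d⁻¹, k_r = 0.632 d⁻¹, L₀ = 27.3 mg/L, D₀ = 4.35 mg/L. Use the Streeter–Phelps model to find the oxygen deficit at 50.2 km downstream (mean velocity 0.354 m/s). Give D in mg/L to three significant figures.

Travel time t = x/v = 50.2 km / (0.354 m/s) = 50200 m / 0.354 m/s = 141800 s = 1.641 d.
k_1 L₀/(k_r−k_1) = 0.310×27.3/(0.632−0.310) = 8.463/0.3220 = 26.28 mg/L.
e^(−k_1 t) = e^(−0.310×1.641) = 0.6012; e^(−k_r t) = e^(−0.632×1.641) = 0.3544.
D = 26.28 × (0.6012 − 0.3544) + 4.35 × 0.3544 = 6.487 + 1.542 = 8.028 mg/L.

D ≈ 8.03 mg/L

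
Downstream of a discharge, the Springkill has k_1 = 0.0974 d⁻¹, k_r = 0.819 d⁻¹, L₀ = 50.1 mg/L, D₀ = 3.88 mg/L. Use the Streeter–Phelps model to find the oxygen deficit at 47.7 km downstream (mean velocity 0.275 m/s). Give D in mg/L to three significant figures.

D ≈ 5.00 mg/L

Travel time t = x/v = 47.7 km / (0.275 m/s) = 47700 m / 0.275 m/s = 173500 s = 2.008 d.
k_1 L₀/(k_r−k_1) = 0.0974×50.1/(0.819−0.0974) = 4.880/0.7216 = 6.762 mg/L.
e^(−k_1 t) = e^(−0.0974×2.008) = 0.8224; e^(−k_r t) = e^(−0.819×2.008) = 0.1932.
D = 6.762 × (0.8224 − 0.1932) + 3.88 × 0.1932 = 4.255 + 0.7495 = 5.005 mg/L.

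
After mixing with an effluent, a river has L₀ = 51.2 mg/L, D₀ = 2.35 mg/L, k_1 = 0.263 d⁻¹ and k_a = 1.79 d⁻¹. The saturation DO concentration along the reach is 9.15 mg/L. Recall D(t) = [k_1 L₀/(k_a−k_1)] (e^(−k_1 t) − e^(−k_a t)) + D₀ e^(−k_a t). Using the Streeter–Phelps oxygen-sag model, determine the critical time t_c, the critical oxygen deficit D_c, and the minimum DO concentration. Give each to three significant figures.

t_c = [1/(k_a−k_1)] ln[(k_a/k_1)(1 − D₀(k_a−k_1)/(k_1 L₀))]
= [1/(1.79−0.263)] ln[(1.79/0.263)(1 − 2.35×1.527/(0.263×51.2))]
= (1/1.527) ln[6.806 × 0.7335] = 0.6549 × ln(4.992) = 0.6549 × 1.608 = 1.053 d.
L(t_c) = L₀ e^(−k_1 t_c) = 51.2 × 0.7581 = 38.81 mg/L, and at the critical point k_a D_c = k_1 L, so D_c = (0.263/1.79) × 38.81 = 5.703 mg/L.
Minimum DO = C_s − D_c = 9.15 − 5.703 = 3.447 mg/L.

t_c ≈ 1.05 d; D_c ≈ 5.70 mg/L; min DO ≈ 3.45 mg/L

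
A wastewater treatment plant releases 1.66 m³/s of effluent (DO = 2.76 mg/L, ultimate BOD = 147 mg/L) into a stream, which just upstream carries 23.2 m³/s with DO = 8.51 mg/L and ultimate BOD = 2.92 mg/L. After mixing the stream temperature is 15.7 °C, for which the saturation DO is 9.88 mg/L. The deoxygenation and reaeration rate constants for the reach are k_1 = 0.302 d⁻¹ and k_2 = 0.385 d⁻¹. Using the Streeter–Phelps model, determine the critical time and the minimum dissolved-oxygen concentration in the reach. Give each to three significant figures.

t_c ≈ 2.45 d; minimum DO ≈ 5.19 mg/L

Mixed DO = (23.2×8.51 + 1.66×2.76)/(23.2+1.66) = 202.0/24.86 = 8.126 mg/L.
Mixed L₀ = (23.2×2.92 + 1.66×147)/(24.86) = 311.8/24.86 = 12.54 mg/L.
Initial deficit D₀ = C_s − DO₀ = 9.88 − 8.126 = 1.754 mg/L.
t_c = (1/0.08300) ln[(0.385/0.302)(1 − 1.754×0.08300/(0.302×12.54))] = 12.05 × ln(1.226) = 2.453 d.
D_c = (0.302/0.385) × 12.54 × e^(−0.302×2.453) = 0.7844 × 12.54 × 0.4767 = 4.689 mg/L.
Minimum DO = 9.88 − 4.689 = 5.191 mg/L.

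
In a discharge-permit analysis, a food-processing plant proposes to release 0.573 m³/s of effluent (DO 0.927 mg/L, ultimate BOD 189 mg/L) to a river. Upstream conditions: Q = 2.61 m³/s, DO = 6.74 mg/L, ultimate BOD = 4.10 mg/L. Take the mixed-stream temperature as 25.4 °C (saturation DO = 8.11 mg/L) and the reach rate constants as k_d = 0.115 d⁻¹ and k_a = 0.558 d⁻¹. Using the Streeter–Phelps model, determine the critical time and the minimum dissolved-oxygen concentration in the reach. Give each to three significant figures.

Mixed DO = (2.61×6.74 + 0.573×0.927)/(2.61+0.573) = 18.12/3.183 = 5.694 mg/L.
Mixed L₀ = (2.61×4.10 + 0.573×189)/(3.183) = 119.0/3.183 = 37.39 mg/L.
Initial deficit D₀ = C_s − DO₀ = 8.11 − 5.694 = 2.416 mg/L.
t_c = (1/0.4430) ln[(0.558/0.115)(1 − 2.416×0.4430/(0.115×37.39))] = 2.257 × ln(3.644) = 2.919 d.
D_c = (0.115/0.558) × 37.39 × e^(−0.115×2.919) = 0.2061 × 37.39 × 0.7149 = 5.508 mg/L.
Minimum DO = 8.11 − 5.508 = 2.602 mg/L.

t_c ≈ 2.92 d; minimum DO ≈ 2.60 mg/L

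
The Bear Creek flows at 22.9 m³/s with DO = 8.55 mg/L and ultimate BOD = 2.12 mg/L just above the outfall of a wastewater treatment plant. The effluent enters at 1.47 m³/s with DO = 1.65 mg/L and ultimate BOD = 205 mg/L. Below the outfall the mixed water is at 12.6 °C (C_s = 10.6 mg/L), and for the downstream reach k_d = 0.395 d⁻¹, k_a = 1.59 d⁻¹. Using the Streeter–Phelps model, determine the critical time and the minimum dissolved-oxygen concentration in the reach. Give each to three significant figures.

t_c ≈ 0.552 d; minimum DO ≈ 7.73 mg/L

Mixed DO = (22.9×8.55 + 1.47×1.65)/(22.9+1.47) = 198.2/24.37 = 8.134 mg/L.
Mixed L₀ = (22.9×2.12 + 1.47×205)/(24.37) = 349.9/24.37 = 14.36 mg/L.
Initial deficit D₀ = C_s − DO₀ = 10.6 − 8.134 = 2.466 mg/L.
t_c = (1/1.195) ln[(1.59/0.395)(1 − 2.466×1.195/(0.395×14.36))] = 0.8368 × ln(1.934) = 0.5518 d.
D_c = (0.395/1.59) × 14.36 × e^(−0.395×0.5518) = 0.2484 × 14.36 × 0.8042 = 2.868 mg/L.
Minimum DO = 10.6 − 2.868 = 7.732 mg/L.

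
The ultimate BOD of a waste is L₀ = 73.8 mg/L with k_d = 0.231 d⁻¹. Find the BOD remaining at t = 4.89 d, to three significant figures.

L ≈ 23.8 mg/L

L_t = L₀ e^(−k_d t) = 73.8 × e^(−0.231×4.89) = 73.8 × 0.3232 = 23.85 mg/L.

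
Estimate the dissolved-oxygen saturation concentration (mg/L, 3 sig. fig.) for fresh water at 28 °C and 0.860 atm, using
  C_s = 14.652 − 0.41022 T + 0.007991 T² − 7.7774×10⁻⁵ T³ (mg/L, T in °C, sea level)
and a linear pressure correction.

C_s ≈ 6.64 mg/L

At sea level: C_s = 14.652 − 0.41022×28 + 0.007991×28² − 7.7774×10⁻⁵×28³ = 7.723 mg/L.
Pressure correction: C_s' = 7.723 × 0.860 = 6.642 mg/L.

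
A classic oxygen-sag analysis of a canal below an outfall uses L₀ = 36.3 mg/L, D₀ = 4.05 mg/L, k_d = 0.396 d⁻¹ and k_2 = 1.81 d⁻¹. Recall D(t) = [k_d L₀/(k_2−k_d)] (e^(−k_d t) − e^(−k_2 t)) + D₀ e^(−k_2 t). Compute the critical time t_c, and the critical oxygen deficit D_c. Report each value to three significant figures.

t_c ≈ 0.715 d; D_c ≈ 5.98 mg/L

t_c = [1/(k_2−k_d)] ln[(k_2/k_d)(1 − D₀(k_2−k_d)/(k_d L₀))]
= [1/(1.81−0.396)] ln[(1.81/0.396)(1 − 4.05×1.414/(0.396×36.3))]
= (1/1.414) ln[4.571 × 0.6016] = 0.7072 × ln(2.750) = 0.7072 × 1.012 = 0.7154 d.
L(t_c) = L₀ e^(−k_d t_c) = 36.3 × 0.7533 = 27.34 mg/L, and at the critical point k_2 D_c = k_d L, so D_c = (0.396/1.81) × 27.34 = 5.983 mg/L.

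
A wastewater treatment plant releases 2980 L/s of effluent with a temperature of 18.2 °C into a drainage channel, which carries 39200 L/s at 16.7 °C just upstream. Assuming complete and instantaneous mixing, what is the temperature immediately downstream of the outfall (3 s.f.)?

16.8 °C

Flow-weighted mixing: C = (Q_r C_r + Q_w C_w)/(Q_r + Q_w)
= (39200×16.7 + 2980×18.2)/(39200 + 2980) = 708900/42180 = 16.81 °C.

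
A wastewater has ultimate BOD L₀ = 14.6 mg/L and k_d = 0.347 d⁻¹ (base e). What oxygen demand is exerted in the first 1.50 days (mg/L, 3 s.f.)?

y ≈ 5.92 mg/L

y_t = L₀(1 − e^(−k_d t)) = 14.6 × (1 − e^(−0.347×1.50))
= 14.6 × (1 − 0.5942) = 14.6 × 0.4058 = 5.924 mg/L.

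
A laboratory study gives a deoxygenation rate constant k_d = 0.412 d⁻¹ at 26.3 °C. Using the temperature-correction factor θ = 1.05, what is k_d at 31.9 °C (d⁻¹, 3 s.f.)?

k_d(T₂) = k_d(T₁) · θ^(T₂−T₁) = 0.412 × 1.05^(31.9−26.3)
= 0.412 × 1.05^5.60 = 0.412 × 1.314 = 0.5414 d⁻¹.

k_d ≈ 0.541 d⁻¹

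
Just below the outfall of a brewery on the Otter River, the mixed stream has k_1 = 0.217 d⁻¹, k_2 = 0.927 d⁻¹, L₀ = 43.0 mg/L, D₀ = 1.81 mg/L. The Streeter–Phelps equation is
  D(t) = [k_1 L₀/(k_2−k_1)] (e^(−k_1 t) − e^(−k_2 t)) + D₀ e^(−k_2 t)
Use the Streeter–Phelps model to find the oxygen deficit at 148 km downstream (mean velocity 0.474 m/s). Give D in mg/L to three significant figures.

D ≈ 5.60 mg/L

Travel time t = x/v = 148 km / (0.474 m/s) = 148000 m / 0.474 m/s = 312200 s = 3.614 d.
k_1 L₀/(k_2−k_1) = 0.217×43.0/(0.927−0.217) = 9.331/0.7100 = 13.14 mg/L.
e^(−k_1 t) = e^(−0.217×3.614) = 0.4565; e^(−k_2 t) = e^(−0.927×3.614) = 0.03508.
D = 13.14 × (0.4565 − 0.03508) + 1.81 × 0.03508 = 5.538 + 0.06350 = 5.602 mg/L.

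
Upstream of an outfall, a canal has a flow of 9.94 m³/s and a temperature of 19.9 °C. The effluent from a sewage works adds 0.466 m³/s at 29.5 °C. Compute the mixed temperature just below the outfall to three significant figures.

20.3 °C

Flow-weighted mixing: C = (Q_r C_r + Q_w C_w)/(Q_r + Q_w)
= (9.94×19.9 + 0.466×29.5)/(9.94 + 0.466) = 211.6/10.41 = 20.33 °C.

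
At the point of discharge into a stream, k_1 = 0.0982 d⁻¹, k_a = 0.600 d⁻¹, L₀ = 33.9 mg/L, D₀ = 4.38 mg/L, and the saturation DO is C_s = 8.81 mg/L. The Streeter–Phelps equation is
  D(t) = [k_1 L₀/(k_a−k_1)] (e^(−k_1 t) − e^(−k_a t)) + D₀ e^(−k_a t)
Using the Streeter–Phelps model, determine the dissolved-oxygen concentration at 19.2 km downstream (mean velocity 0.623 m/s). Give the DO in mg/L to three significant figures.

Travel time t = x/v = 19.2 km / (0.623 m/s) = 19200 m / 0.623 m/s = 30820 s = 0.3567 d.
k_1 L₀/(k_a−k_1) = 0.0982×33.9/(0.600−0.0982) = 3.329/0.5018 = 6.634 mg/L.
e^(−k_1 t) = e^(−0.0982×0.3567) = 0.9656; e^(−k_a t) = e^(−0.600×0.3567) = 0.8073.
D = 6.634 × (0.9656 − 0.8073) + 4.38 × 0.8073 = 1.050 + 3.536 = 4.586 mg/L.
DO = C_s − D = 8.81 − 4.586 = 4.224 mg/L.

DO ≈ 4.22 mg/L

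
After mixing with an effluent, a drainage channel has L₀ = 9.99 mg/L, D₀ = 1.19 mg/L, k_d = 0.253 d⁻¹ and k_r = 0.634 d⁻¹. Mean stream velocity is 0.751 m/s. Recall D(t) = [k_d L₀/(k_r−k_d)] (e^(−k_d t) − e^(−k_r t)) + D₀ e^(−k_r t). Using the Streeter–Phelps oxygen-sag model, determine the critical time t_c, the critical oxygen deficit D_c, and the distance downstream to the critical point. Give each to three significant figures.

t_c ≈ 1.89 d; D_c ≈ 2.47 mg/L; x_c ≈ 123 km

t_c = [1/(k_r−k_d)] ln[(k_r/k_d)(1 − D₀(k_r−k_d)/(k_d L₀))]
= [1/(0.634−0.253)] ln[(0.634/0.253)(1 − 1.19×0.3810/(0.253×9.99))]
= (1/0.3810) ln[2.506 × 0.8206] = 2.625 × ln(2.056) = 2.625 × 0.7210 = 1.892 d.
D_c = (k_d/k_r) L₀ e^(−k_d t_c) = (0.253/0.634) × 9.99 × e^(−0.253×1.892) = 0.3991 × 9.99 × 0.6196 = 2.470 mg/L.
x_c = v t_c = 0.751 m/s × 1.892 d × 86400 s/d = 122800 m ≈ 123 km.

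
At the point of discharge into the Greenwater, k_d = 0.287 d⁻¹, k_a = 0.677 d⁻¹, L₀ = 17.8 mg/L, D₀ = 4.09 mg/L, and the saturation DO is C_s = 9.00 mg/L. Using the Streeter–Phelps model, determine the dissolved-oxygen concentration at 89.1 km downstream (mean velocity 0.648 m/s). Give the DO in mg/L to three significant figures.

Travel time t = x/v = 89.1 km / (0.648 m/s) = 89100 m / 0.648 m/s = 137500 s = 1.591 d.
k_d L₀/(k_a−k_d) = 0.287×17.8/(0.677−0.287) = 5.109/0.3900 = 13.10 mg/L.
e^(−k_d t) = e^(−0.287×1.591) = 0.6333; e^(−k_a t) = e^(−0.677×1.591) = 0.3405.
D = 13.10 × (0.6333 − 0.3405) + 4.09 × 0.3405 = 3.836 + 1.393 = 5.229 mg/L.
DO = C_s − D = 9.00 − 5.229 = 3.771 mg/L.

DO ≈ 3.77 mg/L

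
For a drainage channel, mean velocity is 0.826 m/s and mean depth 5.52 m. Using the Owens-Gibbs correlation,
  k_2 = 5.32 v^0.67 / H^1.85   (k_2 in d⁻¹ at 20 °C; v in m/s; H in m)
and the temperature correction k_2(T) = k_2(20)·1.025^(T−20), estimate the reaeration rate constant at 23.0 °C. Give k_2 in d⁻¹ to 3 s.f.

k_2(20) = 5.32 × 0.826^0.67 / 5.52^1.85 = 5.32 × 0.8798 / 23.58 = 0.1985 d⁻¹.
k_2(23.0) = 0.1985 × 1.025^(23.0−20) = 0.1985 × 1.077 = 0.2137 d⁻¹.

k_2 ≈ 0.214 d⁻¹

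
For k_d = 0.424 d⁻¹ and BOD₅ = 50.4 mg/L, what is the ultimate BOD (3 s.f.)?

L₀ ≈ 57.3 mg/L

BOD₅ = L₀(1 − e^(−5k_d)) ⇒ L₀ = BOD₅ / (1 − e^(−5×0.424))
= 50.4 / (1 − 0.1200) = 50.4 / 0.8800 = 57.27 mg/L.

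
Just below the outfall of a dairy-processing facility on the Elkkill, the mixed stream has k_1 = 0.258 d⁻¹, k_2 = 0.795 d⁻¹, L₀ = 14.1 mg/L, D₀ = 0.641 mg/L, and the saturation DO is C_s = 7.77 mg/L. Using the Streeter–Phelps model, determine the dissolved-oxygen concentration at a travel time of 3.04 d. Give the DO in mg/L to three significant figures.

DO ≈ 5.23 mg/L

k_1 L₀/(k_2−k_1) = 0.258×14.1/(0.795−0.258) = 3.638/0.5370 = 6.774 mg/L.
e^(−k_1 t) = e^(−0.258×3.040) = 0.4564; e^(−k_2 t) = e^(−0.795×3.040) = 0.08921.
D = 6.774 × (0.4564 − 0.08921) + 0.641 × 0.08921 = 2.488 + 0.05718 = 2.545 mg/L.
DO = C_s − D = 7.77 − 2.545 = 5.225 mg/L.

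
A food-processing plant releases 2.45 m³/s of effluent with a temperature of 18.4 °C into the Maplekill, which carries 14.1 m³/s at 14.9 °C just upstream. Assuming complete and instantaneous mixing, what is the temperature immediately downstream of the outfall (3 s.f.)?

15.4 °C

Flow-weighted mixing: C = (Q_r C_r + Q_w C_w)/(Q_r + Q_w)
= (14.1×14.9 + 2.45×18.4)/(14.1 + 2.45) = 255.2/16.55 = 15.42 °C.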